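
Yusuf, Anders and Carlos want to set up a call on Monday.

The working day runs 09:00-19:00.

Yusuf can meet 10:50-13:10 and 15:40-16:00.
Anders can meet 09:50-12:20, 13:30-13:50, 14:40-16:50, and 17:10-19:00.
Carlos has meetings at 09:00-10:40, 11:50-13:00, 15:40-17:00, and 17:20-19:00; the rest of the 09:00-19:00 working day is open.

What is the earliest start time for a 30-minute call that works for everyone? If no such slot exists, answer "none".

10:50

Carlos free within 09:00–19:00: 10:40–11:50, 13:00–15:40, 17:00–17:20.
Yusuf ∩ Anders: 10:50–12:20, 15:40–16:00.
Yusuf ∩ Anders ∩ Carlos: 10:50–11:50.
Windows ≥ 30 min: 10:50–11:50.
Earliest such window starts at 10:50.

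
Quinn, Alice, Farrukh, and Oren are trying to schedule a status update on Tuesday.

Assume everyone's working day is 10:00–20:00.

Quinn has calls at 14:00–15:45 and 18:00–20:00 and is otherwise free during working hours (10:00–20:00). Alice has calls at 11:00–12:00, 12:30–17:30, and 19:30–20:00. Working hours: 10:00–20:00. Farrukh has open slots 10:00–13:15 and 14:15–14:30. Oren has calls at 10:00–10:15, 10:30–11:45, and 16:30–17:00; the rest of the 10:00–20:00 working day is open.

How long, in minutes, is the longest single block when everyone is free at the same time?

Quinn free within 10:00–20:00: 10:00–14:00, 15:45–18:00.
Alice free within 10:00–20:00: 10:00–11:00, 12:00–12:30, 17:30–19:30.
Oren free within 10:00–20:00: 10:15–10:30, 11:45–16:30, 17:00–20:00.
Quinn ∩ Alice: 10:00–11:00, 12:00–12:30, 17:30–18:00.
Quinn ∩ Alice ∩ Farrukh: 10:00–11:00, 12:00–12:30.
Quinn ∩ Alice ∩ Farrukh ∩ Oren: 10:15–10:30, 12:00–12:30.
Common window lengths: 15, 30 min; longest is 30.

30 minutes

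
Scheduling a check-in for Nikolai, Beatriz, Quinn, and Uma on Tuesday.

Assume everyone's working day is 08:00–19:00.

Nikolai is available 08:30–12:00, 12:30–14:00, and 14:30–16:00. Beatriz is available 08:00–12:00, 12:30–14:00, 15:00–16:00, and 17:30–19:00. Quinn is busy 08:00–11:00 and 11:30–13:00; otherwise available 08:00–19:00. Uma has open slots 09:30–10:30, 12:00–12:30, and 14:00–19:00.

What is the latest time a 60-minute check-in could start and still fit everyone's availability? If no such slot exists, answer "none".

Quinn free within 08:00–19:00: 11:00–11:30, 13:00–19:00.
Nikolai ∩ Beatriz: 08:30–12:00, 12:30–14:00, 15:00–16:00.
Nikolai ∩ Beatriz ∩ Quinn: 11:00–11:30, 13:00–14:00, 15:00–16:00.
Nikolai ∩ Beatriz ∩ Quinn ∩ Uma: 15:00–16:00.
Windows ≥ 60 min: 15:00–16:00.
Latest start in the last window 15:00–16:00 is 16:00 − 60 min = 15:00.

15:00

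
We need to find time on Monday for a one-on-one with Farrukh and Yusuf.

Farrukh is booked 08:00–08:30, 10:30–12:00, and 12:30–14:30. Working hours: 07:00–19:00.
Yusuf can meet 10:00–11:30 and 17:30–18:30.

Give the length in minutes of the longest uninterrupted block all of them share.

60 minutes

Farrukh free within 07:00–19:00: 07:00–08:00, 08:30–10:30, 12:00–12:30, 14:30–19:00.
Farrukh ∩ Yusuf: 10:00–10:30, 17:30–18:30.
Common window lengths: 30, 60 min; longest is 60.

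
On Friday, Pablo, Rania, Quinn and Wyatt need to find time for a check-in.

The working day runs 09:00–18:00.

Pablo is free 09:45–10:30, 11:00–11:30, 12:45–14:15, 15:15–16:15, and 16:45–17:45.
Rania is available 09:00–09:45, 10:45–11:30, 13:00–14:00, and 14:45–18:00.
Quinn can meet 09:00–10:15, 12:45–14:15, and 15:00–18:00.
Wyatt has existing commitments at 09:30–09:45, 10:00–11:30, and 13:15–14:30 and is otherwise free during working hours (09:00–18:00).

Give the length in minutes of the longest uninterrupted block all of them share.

60 minutes

Wyatt free within 09:00–18:00: 09:00–09:30, 09:45–10:00, 11:30–13:15, 14:30–18:00.
Pablo ∩ Rania: 11:00–11:30, 13:00–14:00, 15:15–16:15, 16:45–17:45.
Pablo ∩ Rania ∩ Quinn: 13:00–14:00, 15:15–16:15, 16:45–17:45.
Pablo ∩ Rania ∩ Quinn ∩ Wyatt: 13:00–13:15, 15:15–16:15, 16:45–17:45.
Common window lengths: 15, 60, 60 min; longest is 60.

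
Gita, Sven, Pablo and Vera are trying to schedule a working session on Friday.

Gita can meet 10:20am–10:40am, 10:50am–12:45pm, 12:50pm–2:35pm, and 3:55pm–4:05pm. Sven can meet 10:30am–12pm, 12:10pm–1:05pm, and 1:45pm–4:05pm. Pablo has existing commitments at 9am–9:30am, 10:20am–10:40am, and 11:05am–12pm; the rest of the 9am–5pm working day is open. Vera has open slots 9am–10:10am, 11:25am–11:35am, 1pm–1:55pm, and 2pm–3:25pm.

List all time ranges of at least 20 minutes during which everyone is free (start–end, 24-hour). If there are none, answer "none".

14:00–14:35

Pablo free within 09:00–17:00: 09:30–10:20, 10:40–11:05, 12:00–17:00.
Gita ∩ Sven: 10:30–10:40, 10:50–12:00, 12:10–12:45, 12:50–13:05, 13:45–14:35, 15:55–16:05.
Gita ∩ Sven ∩ Pablo: 10:50–11:05, 12:10–12:45, 12:50–13:05, 13:45–14:35, 15:55–16:05.
Gita ∩ Sven ∩ Pablo ∩ Vera: 13:00–13:05, 13:45–13:55, 14:00–14:35.
Windows ≥ 20 min: 14:00–14:35.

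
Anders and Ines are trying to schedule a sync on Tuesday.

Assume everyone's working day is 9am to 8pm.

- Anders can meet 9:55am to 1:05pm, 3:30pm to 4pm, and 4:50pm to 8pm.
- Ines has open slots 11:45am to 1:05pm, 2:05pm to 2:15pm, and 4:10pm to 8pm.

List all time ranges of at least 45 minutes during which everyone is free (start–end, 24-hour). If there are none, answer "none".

Anders ∩ Ines: 11:45–13:05, 16:50–20:00.
Windows ≥ 45 min: 11:45–13:05, 16:50–20:00.

11:45–13:05, 16:50–20:00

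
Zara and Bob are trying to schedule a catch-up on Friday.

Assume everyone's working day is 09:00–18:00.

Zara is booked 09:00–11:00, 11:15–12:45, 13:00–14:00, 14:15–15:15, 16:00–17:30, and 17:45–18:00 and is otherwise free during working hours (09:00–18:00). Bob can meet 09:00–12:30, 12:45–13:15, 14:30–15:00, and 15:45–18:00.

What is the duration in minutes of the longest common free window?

Zara free within 09:00–18:00: 11:00–11:15, 12:45–13:00, 14:00–14:15, 15:15–16:00, 17:30–17:45.
Zara ∩ Bob: 11:00–11:15, 12:45–13:00, 15:45–16:00, 17:30–17:45.
Common window lengths: 15, 15, 15, 15 min; longest is 15.

15 minutes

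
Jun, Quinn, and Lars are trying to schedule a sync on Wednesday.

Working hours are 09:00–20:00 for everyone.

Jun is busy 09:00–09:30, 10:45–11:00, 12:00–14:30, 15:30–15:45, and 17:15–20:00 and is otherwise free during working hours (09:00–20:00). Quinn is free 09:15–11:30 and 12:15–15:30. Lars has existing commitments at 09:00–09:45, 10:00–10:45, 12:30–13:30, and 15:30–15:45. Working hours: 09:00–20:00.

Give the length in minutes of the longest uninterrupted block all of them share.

Jun free within 09:00–20:00: 09:30–10:45, 11:00–12:00, 14:30–15:30, 15:45–17:15.
Lars free within 09:00–20:00: 09:45–10:00, 10:45–12:30, 13:30–15:30, 15:45–20:00.
Jun ∩ Quinn: 09:30–10:45, 11:00–11:30, 14:30–15:30.
Jun ∩ Quinn ∩ Lars: 09:45–10:00, 11:00–11:30, 14:30–15:30.
Common window lengths: 15, 30, 60 min; longest is 60.

60 minutes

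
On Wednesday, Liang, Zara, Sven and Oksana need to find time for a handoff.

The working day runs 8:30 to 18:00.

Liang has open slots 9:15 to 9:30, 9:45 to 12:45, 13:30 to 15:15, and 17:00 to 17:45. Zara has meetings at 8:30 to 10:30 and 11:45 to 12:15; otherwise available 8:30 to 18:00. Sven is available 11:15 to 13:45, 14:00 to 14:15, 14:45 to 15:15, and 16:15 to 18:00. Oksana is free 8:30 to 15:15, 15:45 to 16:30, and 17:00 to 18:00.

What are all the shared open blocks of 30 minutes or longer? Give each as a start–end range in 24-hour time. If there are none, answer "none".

Zara free within 08:30–18:00: 10:30–11:45, 12:15–18:00.
Liang ∩ Zara: 10:30–11:45, 12:15–12:45, 13:30–15:15, 17:00–17:45.
Liang ∩ Zara ∩ Sven: 11:15–11:45, 12:15–12:45, 13:30–13:45, 14:00–14:15, 14:45–15:15, 17:00–17:45.
Liang ∩ Zara ∩ Sven ∩ Oksana: 11:15–11:45, 12:15–12:45, 13:30–13:45, 14:00–14:15, 14:45–15:15, 17:00–17:45.
Windows ≥ 30 min: 11:15–11:45, 12:15–12:45, 14:45–15:15, 17:00–17:45.

11:15–11:45, 12:15–12:45, 14:45–15:15, 17:00–17:45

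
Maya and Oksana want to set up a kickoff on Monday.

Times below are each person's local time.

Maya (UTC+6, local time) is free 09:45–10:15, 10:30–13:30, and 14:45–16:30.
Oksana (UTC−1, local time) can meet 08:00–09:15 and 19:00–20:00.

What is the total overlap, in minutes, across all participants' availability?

75 minutes

Maya → UTC: 03:45–04:15, 04:30–07:30, 08:45–10:30.
Oksana → UTC: 09:00–10:15, 20:00–21:00.
Maya ∩ Oksana: 09:00–10:15.
Total common minutes: 75.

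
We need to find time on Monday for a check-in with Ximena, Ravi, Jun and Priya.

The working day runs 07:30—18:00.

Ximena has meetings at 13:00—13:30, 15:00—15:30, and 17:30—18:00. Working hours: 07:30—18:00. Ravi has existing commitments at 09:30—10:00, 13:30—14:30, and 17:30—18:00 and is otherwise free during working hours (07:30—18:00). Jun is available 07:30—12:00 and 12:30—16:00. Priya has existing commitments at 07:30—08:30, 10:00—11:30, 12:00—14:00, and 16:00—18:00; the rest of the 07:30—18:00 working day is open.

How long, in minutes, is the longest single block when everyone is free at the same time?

60 minutes

Ximena free within 07:30–18:00: 07:30–13:00, 13:30–15:00, 15:30–17:30.
Ravi free within 07:30–18:00: 07:30–09:30, 10:00–13:30, 14:30–17:30.
Priya free within 07:30–18:00: 08:30–10:00, 11:30–12:00, 14:00–16:00.
Ximena ∩ Ravi: 07:30–09:30, 10:00–13:00, 14:30–15:00, 15:30–17:30.
Ximena ∩ Ravi ∩ Jun: 07:30–09:30, 10:00–12:00, 12:30–13:00, 14:30–15:00, 15:30–16:00.
Ximena ∩ Ravi ∩ Jun ∩ Priya: 08:30–09:30, 11:30–12:00, 14:30–15:00, 15:30–16:00.
Common window lengths: 60, 30, 30, 30 min; longest is 60.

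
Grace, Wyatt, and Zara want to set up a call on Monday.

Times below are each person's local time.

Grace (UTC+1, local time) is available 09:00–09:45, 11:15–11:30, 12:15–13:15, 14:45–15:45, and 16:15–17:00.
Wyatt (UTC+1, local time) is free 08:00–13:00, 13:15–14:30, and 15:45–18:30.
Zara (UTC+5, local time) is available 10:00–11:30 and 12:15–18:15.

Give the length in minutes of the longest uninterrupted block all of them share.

45 minutes

Grace → UTC: 08:00–08:45, 10:15–10:30, 11:15–12:15, 13:45–14:45, 15:15–16:00.
Wyatt → UTC: 07:00–12:00, 12:15–13:30, 14:45–17:30.
Zara → UTC: 05:00–06:30, 07:15–13:15.
Grace ∩ Wyatt: 08:00–08:45, 10:15–10:30, 11:15–12:00, 15:15–16:00.
Grace ∩ Wyatt ∩ Zara: 08:00–08:45, 10:15–10:30, 11:15–12:00.
Common window lengths: 45, 15, 45 min; longest is 45.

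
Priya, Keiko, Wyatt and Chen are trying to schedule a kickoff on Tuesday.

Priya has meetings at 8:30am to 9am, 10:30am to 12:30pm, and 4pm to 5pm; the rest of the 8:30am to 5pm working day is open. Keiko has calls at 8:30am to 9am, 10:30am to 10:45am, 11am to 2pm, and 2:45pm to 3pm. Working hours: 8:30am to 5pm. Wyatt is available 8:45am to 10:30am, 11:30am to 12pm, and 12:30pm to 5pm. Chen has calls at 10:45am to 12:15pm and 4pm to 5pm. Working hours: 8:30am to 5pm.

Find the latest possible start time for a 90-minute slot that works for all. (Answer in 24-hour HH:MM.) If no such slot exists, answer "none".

09:00

Priya free within 08:30–17:00: 09:00–10:30, 12:30–16:00.
Keiko free within 08:30–17:00: 09:00–10:30, 10:45–11:00, 14:00–14:45, 15:00–17:00.
Chen free within 08:30–17:00: 08:30–10:45, 12:15–16:00.
Priya ∩ Keiko: 09:00–10:30, 14:00–14:45, 15:00–16:00.
Priya ∩ Keiko ∩ Wyatt: 09:00–10:30, 14:00–14:45, 15:00–16:00.
Priya ∩ Keiko ∩ Wyatt ∩ Chen: 09:00–10:30, 14:00–14:45, 15:00–16:00.
Windows ≥ 90 min: 09:00–10:30.
Latest start in the last window 09:00–10:30 is 10:30 − 90 min = 09:00.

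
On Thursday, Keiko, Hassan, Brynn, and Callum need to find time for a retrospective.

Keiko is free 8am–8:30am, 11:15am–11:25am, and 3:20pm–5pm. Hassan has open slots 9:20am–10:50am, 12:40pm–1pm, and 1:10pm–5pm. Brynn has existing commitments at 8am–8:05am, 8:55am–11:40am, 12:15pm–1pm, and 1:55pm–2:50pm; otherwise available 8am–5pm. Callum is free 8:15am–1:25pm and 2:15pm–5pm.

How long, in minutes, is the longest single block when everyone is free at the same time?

100 minutes

Brynn free within 08:00–17:00: 08:05–08:55, 11:40–12:15, 13:00–13:55, 14:50–17:00.
Keiko ∩ Hassan: 15:20–17:00.
Keiko ∩ Hassan ∩ Brynn: 15:20–17:00.
Keiko ∩ Hassan ∩ Brynn ∩ Callum: 15:20–17:00.
Single common window of 100 minutes.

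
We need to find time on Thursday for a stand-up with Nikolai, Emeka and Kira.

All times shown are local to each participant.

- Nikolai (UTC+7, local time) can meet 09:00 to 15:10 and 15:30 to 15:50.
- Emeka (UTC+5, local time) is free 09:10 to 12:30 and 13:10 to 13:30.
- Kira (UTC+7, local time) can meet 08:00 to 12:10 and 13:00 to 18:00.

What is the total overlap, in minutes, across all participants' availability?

Nikolai → UTC: 02:00–08:10, 08:30–08:50.
Emeka → UTC: 04:10–07:30, 08:10–08:30.
Kira → UTC: 01:00–05:10, 06:00–11:00.
Nikolai ∩ Emeka: 04:10–07:30.
Nikolai ∩ Emeka ∩ Kira: 04:10–05:10, 06:00–07:30.
Total common minutes: 60 + 90 = 150.

150 minutes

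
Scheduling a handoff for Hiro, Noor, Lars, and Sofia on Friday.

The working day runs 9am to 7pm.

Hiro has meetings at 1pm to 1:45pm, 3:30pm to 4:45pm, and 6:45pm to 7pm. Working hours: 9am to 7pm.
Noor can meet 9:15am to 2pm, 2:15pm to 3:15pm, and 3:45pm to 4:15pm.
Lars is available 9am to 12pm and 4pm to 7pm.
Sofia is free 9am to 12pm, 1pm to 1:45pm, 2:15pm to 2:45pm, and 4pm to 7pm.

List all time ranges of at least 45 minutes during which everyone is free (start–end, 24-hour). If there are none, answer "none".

Hiro free within 09:00–19:00: 09:00–13:00, 13:45–15:30, 16:45–18:45.
Hiro ∩ Noor: 09:15–13:00, 13:45–14:00, 14:15–15:15.
Hiro ∩ Noor ∩ Lars: 09:15–12:00.
Hiro ∩ Noor ∩ Lars ∩ Sofia: 09:15–12:00.
Windows ≥ 45 min: 09:15–12:00.

09:15–12:00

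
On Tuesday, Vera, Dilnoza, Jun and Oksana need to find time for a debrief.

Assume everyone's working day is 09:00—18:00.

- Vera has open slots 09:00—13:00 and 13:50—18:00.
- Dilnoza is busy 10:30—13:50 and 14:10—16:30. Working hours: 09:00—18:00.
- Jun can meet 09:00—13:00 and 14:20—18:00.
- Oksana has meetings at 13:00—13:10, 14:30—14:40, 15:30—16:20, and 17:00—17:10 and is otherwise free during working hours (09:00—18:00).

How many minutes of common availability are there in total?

Dilnoza free within 09:00–18:00: 09:00–10:30, 13:50–14:10, 16:30–18:00.
Oksana free within 09:00–18:00: 09:00–13:00, 13:10–14:30, 14:40–15:30, 16:20–17:00, 17:10–18:00.
Vera ∩ Dilnoza: 09:00–10:30, 13:50–14:10, 16:30–18:00.
Vera ∩ Dilnoza ∩ Jun: 09:00–10:30, 16:30–18:00.
Vera ∩ Dilnoza ∩ Jun ∩ Oksana: 09:00–10:30, 16:30–17:00, 17:10–18:00.
Total common minutes: 90 + 30 + 50 = 170.

170 minutes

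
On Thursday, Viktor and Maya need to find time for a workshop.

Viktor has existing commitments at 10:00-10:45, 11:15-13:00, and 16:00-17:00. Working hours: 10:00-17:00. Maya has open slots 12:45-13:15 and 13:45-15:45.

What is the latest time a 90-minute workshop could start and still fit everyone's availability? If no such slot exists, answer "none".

Viktor free within 10:00–17:00: 10:45–11:15, 13:00–16:00.
Viktor ∩ Maya: 13:00–13:15, 13:45–15:45.
Windows ≥ 90 min: 13:45–15:45.
Latest start in the last window 13:45–15:45 is 15:45 − 90 min = 14:15.

14:15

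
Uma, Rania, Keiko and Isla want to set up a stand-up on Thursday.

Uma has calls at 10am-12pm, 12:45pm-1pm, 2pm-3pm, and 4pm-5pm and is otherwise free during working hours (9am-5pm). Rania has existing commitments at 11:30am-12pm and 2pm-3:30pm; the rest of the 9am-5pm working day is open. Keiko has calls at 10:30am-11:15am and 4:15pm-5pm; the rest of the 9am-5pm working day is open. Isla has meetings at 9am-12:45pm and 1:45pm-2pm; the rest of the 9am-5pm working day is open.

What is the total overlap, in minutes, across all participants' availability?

75 minutes

Uma free within 09:00–17:00: 09:00–10:00, 12:00–12:45, 13:00–14:00, 15:00–16:00.
Rania free within 09:00–17:00: 09:00–11:30, 12:00–14:00, 15:30–17:00.
Keiko free within 09:00–17:00: 09:00–10:30, 11:15–16:15.
Isla free within 09:00–17:00: 12:45–13:45, 14:00–17:00.
Uma ∩ Rania: 09:00–10:00, 12:00–12:45, 13:00–14:00, 15:30–16:00.
Uma ∩ Rania ∩ Keiko: 09:00–10:00, 12:00–12:45, 13:00–14:00, 15:30–16:00.
Uma ∩ Rania ∩ Keiko ∩ Isla: 13:00–13:45, 15:30–16:00.
Total common minutes: 45 + 30 = 75.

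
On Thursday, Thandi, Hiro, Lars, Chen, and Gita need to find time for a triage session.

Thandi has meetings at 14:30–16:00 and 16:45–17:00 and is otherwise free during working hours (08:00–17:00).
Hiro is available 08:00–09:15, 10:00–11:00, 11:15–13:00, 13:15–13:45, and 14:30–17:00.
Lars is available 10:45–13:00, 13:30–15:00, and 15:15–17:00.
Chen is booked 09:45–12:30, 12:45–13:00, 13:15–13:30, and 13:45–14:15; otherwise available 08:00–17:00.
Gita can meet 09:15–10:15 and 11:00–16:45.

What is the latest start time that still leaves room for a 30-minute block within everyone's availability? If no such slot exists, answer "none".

16:15

Thandi free within 08:00–17:00: 08:00–14:30, 16:00–16:45.
Chen free within 08:00–17:00: 08:00–09:45, 12:30–12:45, 13:00–13:15, 13:30–13:45, 14:15–17:00.
Thandi ∩ Hiro: 08:00–09:15, 10:00–11:00, 11:15–13:00, 13:15–13:45, 16:00–16:45.
Thandi ∩ Hiro ∩ Lars: 10:45–11:00, 11:15–13:00, 13:30–13:45, 16:00–16:45.
Thandi ∩ Hiro ∩ Lars ∩ Chen: 12:30–12:45, 13:30–13:45, 16:00–16:45.
Thandi ∩ Hiro ∩ Lars ∩ Chen ∩ Gita: 12:30–12:45, 13:30–13:45, 16:00–16:45.
Windows ≥ 30 min: 16:00–16:45.
Latest start in the last window 16:00–16:45 is 16:45 − 30 min = 16:15.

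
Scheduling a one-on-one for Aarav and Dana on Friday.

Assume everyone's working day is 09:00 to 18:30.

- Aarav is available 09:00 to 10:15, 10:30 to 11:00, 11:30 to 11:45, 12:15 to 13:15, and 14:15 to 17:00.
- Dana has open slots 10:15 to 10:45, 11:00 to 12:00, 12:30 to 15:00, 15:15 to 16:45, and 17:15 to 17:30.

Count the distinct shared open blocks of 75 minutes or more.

1

Aarav ∩ Dana: 10:30–10:45, 11:30–11:45, 12:30–13:15, 14:15–15:00, 15:15–16:45.
Windows ≥ 75 min: 15:15–16:45.
That's 1 window.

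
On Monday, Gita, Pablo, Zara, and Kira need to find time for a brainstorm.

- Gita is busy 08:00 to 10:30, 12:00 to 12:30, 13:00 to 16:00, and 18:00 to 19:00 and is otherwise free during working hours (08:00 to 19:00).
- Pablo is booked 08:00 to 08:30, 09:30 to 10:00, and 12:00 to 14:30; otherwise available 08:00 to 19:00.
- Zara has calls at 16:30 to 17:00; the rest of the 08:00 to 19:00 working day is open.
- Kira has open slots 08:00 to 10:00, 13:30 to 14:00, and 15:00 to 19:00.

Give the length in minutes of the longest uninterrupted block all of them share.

60 minutes

Gita free within 08:00–19:00: 10:30–12:00, 12:30–13:00, 16:00–18:00.
Pablo free within 08:00–19:00: 08:30–09:30, 10:00–12:00, 14:30–19:00.
Zara free within 08:00–19:00: 08:00–16:30, 17:00–19:00.
Gita ∩ Pablo: 10:30–12:00, 16:00–18:00.
Gita ∩ Pablo ∩ Zara: 10:30–12:00, 16:00–16:30, 17:00–18:00.
Gita ∩ Pablo ∩ Zara ∩ Kira: 16:00–16:30, 17:00–18:00.
Common window lengths: 30, 60 min; longest is 60.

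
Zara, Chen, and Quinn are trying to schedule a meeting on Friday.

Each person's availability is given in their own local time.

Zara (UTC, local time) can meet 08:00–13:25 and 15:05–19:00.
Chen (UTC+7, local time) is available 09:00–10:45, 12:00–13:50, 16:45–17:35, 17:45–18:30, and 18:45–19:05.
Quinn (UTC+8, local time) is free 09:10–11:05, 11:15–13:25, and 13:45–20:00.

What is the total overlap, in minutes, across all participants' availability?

Zara → UTC: 08:00–13:25, 15:05–19:00.
Chen → UTC: 02:00–03:45, 05:00–06:50, 09:45–10:35, 10:45–11:30, 11:45–12:05.
Quinn → UTC: 01:10–03:05, 03:15–05:25, 05:45–12:00.
Zara ∩ Chen: 09:45–10:35, 10:45–11:30, 11:45–12:05.
Zara ∩ Chen ∩ Quinn: 09:45–10:35, 10:45–11:30, 11:45–12:00.
Total common minutes: 50 + 45 + 15 = 110.

110 minutes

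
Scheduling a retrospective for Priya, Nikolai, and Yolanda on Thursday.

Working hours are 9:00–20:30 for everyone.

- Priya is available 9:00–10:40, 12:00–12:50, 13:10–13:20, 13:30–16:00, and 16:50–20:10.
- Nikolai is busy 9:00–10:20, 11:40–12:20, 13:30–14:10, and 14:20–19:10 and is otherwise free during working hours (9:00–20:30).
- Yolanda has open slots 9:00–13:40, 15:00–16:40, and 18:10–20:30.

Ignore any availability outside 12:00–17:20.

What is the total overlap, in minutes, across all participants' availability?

Nikolai free within 09:00–20:30: 10:20–11:40, 12:20–13:30, 14:10–14:20, 19:10–20:30.
Priya ∩ Nikolai: 10:20–10:40, 12:20–12:50, 13:10–13:20, 14:10–14:20, 19:10–20:10.
Priya ∩ Nikolai ∩ Yolanda: 10:20–10:40, 12:20–12:50, 13:10–13:20, 19:10–20:10.
Restricted to 12:00–17:20: 12:20–12:50, 13:10–13:20.
Total common minutes: 30 + 10 = 40.

40 minutes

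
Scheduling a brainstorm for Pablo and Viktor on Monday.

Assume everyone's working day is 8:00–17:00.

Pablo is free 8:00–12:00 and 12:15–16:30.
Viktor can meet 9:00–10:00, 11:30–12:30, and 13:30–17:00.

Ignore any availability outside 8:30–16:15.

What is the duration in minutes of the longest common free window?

165 minutes

Pablo ∩ Viktor: 09:00–10:00, 11:30–12:00, 12:15–12:30, 13:30–16:30.
Restricted to 08:30–16:15: 09:00–10:00, 11:30–12:00, 12:15–12:30, 13:30–16:15.
Common window lengths: 60, 30, 15, 165 min; longest is 165.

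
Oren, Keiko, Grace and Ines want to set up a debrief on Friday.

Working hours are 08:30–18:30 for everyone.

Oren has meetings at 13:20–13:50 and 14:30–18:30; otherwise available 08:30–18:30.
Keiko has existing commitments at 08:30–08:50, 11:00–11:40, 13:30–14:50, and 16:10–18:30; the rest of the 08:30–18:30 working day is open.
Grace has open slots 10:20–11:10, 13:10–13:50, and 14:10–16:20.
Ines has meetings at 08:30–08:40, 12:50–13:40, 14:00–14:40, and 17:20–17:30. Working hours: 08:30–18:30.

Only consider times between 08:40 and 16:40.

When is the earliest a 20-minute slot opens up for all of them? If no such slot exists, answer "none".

Oren free within 08:30–18:30: 08:30–13:20, 13:50–14:30.
Keiko free within 08:30–18:30: 08:50–11:00, 11:40–13:30, 14:50–16:10.
Ines free within 08:30–18:30: 08:40–12:50, 13:40–14:00, 14:40–17:20, 17:30–18:30.
Oren ∩ Keiko: 08:50–11:00, 11:40–13:20.
Oren ∩ Keiko ∩ Grace: 10:20–11:00, 13:10–13:20.
Oren ∩ Keiko ∩ Grace ∩ Ines: 10:20–11:00.
Restricted to 08:40–16:40: 10:20–11:00.
Windows ≥ 20 min: 10:20–11:00.
Earliest such window starts at 10:20.

10:20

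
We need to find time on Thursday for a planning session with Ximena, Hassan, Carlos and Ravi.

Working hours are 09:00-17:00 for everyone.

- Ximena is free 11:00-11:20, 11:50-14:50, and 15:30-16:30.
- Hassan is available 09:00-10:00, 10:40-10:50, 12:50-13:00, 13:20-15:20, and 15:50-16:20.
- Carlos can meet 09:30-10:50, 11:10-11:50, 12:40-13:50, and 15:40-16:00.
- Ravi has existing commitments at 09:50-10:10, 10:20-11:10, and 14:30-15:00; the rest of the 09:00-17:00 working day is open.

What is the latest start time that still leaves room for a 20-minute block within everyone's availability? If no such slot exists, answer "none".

13:30

Ravi free within 09:00–17:00: 09:00–09:50, 10:10–10:20, 11:10–14:30, 15:00–17:00.
Ximena ∩ Hassan: 12:50–13:00, 13:20–14:50, 15:50–16:20.
Ximena ∩ Hassan ∩ Carlos: 12:50–13:00, 13:20–13:50, 15:50–16:00.
Ximena ∩ Hassan ∩ Carlos ∩ Ravi: 12:50–13:00, 13:20–13:50, 15:50–16:00.
Windows ≥ 20 min: 13:20–13:50.
Latest start in the last window 13:20–13:50 is 13:50 − 20 min = 13:30.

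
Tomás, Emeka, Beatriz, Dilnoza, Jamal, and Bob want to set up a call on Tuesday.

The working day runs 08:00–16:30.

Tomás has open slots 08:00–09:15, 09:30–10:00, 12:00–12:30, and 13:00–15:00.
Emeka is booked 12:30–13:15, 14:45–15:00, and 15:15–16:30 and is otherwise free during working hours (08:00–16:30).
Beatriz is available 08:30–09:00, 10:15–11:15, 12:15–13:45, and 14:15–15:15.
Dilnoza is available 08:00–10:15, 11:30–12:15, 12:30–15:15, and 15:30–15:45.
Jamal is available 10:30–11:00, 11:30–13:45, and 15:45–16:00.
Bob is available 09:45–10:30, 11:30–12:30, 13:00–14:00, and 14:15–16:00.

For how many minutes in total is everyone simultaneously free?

30 minutes

Emeka free within 08:00–16:30: 08:00–12:30, 13:15–14:45, 15:00–15:15.
Tomás ∩ Emeka: 08:00–09:15, 09:30–10:00, 12:00–12:30, 13:15–14:45.
Tomás ∩ Emeka ∩ Beatriz: 08:30–09:00, 12:15–12:30, 13:15–13:45, 14:15–14:45.
Tomás ∩ Emeka ∩ Beatriz ∩ Dilnoza: 08:30–09:00, 13:15–13:45, 14:15–14:45.
Tomás ∩ Emeka ∩ Beatriz ∩ Dilnoza ∩ Jamal: 13:15–13:45.
Tomás ∩ Emeka ∩ Beatriz ∩ Dilnoza ∩ Jamal ∩ Bob: 13:15–13:45.
Total common minutes: 30.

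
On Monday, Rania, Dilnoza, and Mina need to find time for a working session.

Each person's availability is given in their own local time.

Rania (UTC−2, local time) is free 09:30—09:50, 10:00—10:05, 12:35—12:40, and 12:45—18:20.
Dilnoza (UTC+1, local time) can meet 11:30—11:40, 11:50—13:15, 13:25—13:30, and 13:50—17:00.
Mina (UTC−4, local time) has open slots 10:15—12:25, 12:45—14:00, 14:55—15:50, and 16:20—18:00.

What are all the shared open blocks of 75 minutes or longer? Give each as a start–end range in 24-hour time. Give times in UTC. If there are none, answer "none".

Rania → UTC: 11:30–11:50, 12:00–12:05, 14:35–14:40, 14:45–20:20.
Dilnoza → UTC: 10:30–10:40, 10:50–12:15, 12:25–12:30, 12:50–16:00.
Mina → UTC: 14:15–16:25, 16:45–18:00, 18:55–19:50, 20:20–22:00.
Rania ∩ Dilnoza: 11:30–11:50, 12:00–12:05, 14:35–14:40, 14:45–16:00.
Rania ∩ Dilnoza ∩ Mina: 14:35–14:40, 14:45–16:00.
Windows ≥ 75 min: 14:45–16:00.

14:45–16:00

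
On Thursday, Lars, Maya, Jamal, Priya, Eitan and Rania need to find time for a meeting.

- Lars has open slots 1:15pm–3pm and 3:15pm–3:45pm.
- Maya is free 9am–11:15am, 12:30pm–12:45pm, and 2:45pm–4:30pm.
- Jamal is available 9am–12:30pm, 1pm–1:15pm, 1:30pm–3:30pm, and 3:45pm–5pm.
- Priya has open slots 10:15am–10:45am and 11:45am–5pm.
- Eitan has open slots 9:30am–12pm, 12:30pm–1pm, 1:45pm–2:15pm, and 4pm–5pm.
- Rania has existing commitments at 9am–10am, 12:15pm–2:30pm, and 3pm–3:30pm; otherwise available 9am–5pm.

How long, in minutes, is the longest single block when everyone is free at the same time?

Rania free within 09:00–17:00: 10:00–12:15, 14:30–15:00, 15:30–17:00.
Lars ∩ Maya: 14:45–15:00, 15:15–15:45.
Lars ∩ Maya ∩ Jamal: 14:45–15:00, 15:15–15:30.
Lars ∩ Maya ∩ Jamal ∩ Priya: 14:45–15:00, 15:15–15:30.
Lars ∩ Maya ∩ Jamal ∩ Priya ∩ Eitan: (none).
Lars ∩ Maya ∩ Jamal ∩ Priya ∩ Eitan ∩ Rania: (none).
No common window.

0 minutes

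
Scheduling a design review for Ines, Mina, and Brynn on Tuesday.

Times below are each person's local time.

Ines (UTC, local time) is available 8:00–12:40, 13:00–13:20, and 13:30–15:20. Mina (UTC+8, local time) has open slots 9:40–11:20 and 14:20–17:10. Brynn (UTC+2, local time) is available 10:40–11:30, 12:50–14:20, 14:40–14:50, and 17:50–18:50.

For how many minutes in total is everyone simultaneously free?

30 minutes

Ines → UTC: 08:00–12:40, 13:00–13:20, 13:30–15:20.
Mina → UTC: 01:40–03:20, 06:20–09:10.
Brynn → UTC: 08:40–09:30, 10:50–12:20, 12:40–12:50, 15:50–16:50.
Ines ∩ Mina: 08:00–09:10.
Ines ∩ Mina ∩ Brynn: 08:40–09:10.
Total common minutes: 30.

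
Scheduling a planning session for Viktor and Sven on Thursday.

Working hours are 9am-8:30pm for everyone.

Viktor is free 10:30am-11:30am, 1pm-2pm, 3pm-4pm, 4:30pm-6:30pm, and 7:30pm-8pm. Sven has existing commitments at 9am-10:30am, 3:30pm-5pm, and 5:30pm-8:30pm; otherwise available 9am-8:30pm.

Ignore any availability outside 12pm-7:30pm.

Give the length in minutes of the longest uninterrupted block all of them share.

Sven free within 09:00–20:30: 10:30–15:30, 17:00–17:30.
Viktor ∩ Sven: 10:30–11:30, 13:00–14:00, 15:00–15:30, 17:00–17:30.
Restricted to 12:00–19:30: 13:00–14:00, 15:00–15:30, 17:00–17:30.
Common window lengths: 60, 30, 30 min; longest is 60.

60 minutes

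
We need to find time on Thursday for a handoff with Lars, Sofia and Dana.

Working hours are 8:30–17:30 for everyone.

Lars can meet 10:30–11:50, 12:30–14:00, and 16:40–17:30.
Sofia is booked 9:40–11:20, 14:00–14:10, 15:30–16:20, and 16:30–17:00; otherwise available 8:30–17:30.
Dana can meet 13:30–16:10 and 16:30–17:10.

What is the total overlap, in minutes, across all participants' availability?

40 minutes

Sofia free within 08:30–17:30: 08:30–09:40, 11:20–14:00, 14:10–15:30, 16:20–16:30, 17:00–17:30.
Lars ∩ Sofia: 11:20–11:50, 12:30–14:00, 17:00–17:30.
Lars ∩ Sofia ∩ Dana: 13:30–14:00, 17:00–17:10.
Total common minutes: 30 + 10 = 40.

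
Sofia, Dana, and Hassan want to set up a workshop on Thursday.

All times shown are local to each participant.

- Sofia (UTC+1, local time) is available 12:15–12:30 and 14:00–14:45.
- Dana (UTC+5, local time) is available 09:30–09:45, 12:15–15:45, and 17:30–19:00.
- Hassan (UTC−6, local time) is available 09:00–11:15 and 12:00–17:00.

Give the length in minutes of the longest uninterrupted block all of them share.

0 minutes

Sofia → UTC: 11:15–11:30, 13:00–13:45.
Dana → UTC: 04:30–04:45, 07:15–10:45, 12:30–14:00.
Hassan → UTC: 15:00–17:15, 18:00–23:00.
Sofia ∩ Dana: 13:00–13:45.
Sofia ∩ Dana ∩ Hassan: (none).
No common window.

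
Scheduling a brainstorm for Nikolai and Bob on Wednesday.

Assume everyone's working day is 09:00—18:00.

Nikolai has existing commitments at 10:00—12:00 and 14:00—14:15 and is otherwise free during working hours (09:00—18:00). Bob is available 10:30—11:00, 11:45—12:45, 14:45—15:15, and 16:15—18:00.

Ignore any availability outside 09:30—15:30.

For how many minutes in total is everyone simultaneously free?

75 minutes

Nikolai free within 09:00–18:00: 09:00–10:00, 12:00–14:00, 14:15–18:00.
Nikolai ∩ Bob: 12:00–12:45, 14:45–15:15, 16:15–18:00.
Restricted to 09:30–15:30: 12:00–12:45, 14:45–15:15.
Total common minutes: 45 + 30 = 75.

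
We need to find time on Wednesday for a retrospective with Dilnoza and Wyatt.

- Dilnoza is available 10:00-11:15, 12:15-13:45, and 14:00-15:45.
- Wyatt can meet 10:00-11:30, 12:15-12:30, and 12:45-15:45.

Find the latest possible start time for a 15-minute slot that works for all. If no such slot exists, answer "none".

15:30

Dilnoza ∩ Wyatt: 10:00–11:15, 12:15–12:30, 12:45–13:45, 14:00–15:45.
Windows ≥ 15 min: 10:00–11:15, 12:15–12:30, 12:45–13:45, 14:00–15:45.
Latest start in the last window 14:00–15:45 is 15:45 − 15 min = 15:30.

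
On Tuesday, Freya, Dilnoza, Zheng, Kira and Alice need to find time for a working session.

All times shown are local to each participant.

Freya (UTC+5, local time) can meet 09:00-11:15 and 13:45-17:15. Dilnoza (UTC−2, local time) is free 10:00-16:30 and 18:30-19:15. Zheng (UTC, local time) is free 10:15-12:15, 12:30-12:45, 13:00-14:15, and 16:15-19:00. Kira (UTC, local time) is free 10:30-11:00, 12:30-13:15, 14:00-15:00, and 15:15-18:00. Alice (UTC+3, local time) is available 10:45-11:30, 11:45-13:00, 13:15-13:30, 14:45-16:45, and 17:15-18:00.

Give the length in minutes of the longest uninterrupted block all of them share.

0 minutes

Freya → UTC: 04:00–06:15, 08:45–12:15.
Dilnoza → UTC: 12:00–18:30, 20:30–21:15.
Zheng → UTC: 10:15–12:15, 12:30–12:45, 13:00–14:15, 16:15–19:00.
Kira → UTC: 10:30–11:00, 12:30–13:15, 14:00–15:00, 15:15–18:00.
Alice → UTC: 07:45–08:30, 08:45–10:00, 10:15–10:30, 11:45–13:45, 14:15–15:00.
Freya ∩ Dilnoza: 12:00–12:15.
Freya ∩ Dilnoza ∩ Zheng: 12:00–12:15.
Freya ∩ Dilnoza ∩ Zheng ∩ Kira: (none).
Freya ∩ Dilnoza ∩ Zheng ∩ Kira ∩ Alice: (none).
No common window.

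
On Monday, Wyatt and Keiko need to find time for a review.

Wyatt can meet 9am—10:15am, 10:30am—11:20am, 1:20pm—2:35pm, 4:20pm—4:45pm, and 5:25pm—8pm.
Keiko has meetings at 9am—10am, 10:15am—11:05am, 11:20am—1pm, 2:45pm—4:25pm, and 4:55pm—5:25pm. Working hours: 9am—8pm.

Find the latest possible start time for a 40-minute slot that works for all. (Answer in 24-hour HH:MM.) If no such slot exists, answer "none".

19:20

Keiko free within 09:00–20:00: 10:00–10:15, 11:05–11:20, 13:00–14:45, 16:25–16:55, 17:25–20:00.
Wyatt ∩ Keiko: 10:00–10:15, 11:05–11:20, 13:20–14:35, 16:25–16:45, 17:25–20:00.
Windows ≥ 40 min: 13:20–14:35, 17:25–20:00.
Latest start in the last window 17:25–20:00 is 20:00 − 40 min = 19:20.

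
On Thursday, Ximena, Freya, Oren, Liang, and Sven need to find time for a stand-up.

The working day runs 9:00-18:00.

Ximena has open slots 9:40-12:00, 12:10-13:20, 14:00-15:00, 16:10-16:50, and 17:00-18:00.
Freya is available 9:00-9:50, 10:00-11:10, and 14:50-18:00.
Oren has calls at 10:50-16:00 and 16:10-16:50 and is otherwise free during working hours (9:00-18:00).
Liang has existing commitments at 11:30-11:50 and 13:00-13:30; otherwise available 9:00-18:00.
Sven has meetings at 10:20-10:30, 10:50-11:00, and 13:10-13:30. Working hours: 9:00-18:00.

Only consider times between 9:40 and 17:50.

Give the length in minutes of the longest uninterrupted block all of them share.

50 minutes

Oren free within 09:00–18:00: 09:00–10:50, 16:00–16:10, 16:50–18:00.
Liang free within 09:00–18:00: 09:00–11:30, 11:50–13:00, 13:30–18:00.
Sven free within 09:00–18:00: 09:00–10:20, 10:30–10:50, 11:00–13:10, 13:30–18:00.
Ximena ∩ Freya: 09:40–09:50, 10:00–11:10, 14:50–15:00, 16:10–16:50, 17:00–18:00.
Ximena ∩ Freya ∩ Oren: 09:40–09:50, 10:00–10:50, 17:00–18:00.
Ximena ∩ Freya ∩ Oren ∩ Liang: 09:40–09:50, 10:00–10:50, 17:00–18:00.
Ximena ∩ Freya ∩ Oren ∩ Liang ∩ Sven: 09:40–09:50, 10:00–10:20, 10:30–10:50, 17:00–18:00.
Restricted to 09:40–17:50: 09:40–09:50, 10:00–10:20, 10:30–10:50, 17:00–17:50.
Common window lengths: 10, 20, 20, 50 min; longest is 50.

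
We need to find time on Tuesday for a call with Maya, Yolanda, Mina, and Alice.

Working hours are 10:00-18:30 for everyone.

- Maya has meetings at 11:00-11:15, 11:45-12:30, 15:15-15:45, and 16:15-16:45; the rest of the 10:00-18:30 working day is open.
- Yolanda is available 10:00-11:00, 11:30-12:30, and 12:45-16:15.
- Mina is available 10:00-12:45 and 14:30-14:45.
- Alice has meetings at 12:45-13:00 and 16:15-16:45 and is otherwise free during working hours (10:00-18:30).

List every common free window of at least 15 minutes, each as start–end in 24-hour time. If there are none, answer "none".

10:00–11:00, 11:30–11:45, 14:30–14:45

Maya free within 10:00–18:30: 10:00–11:00, 11:15–11:45, 12:30–15:15, 15:45–16:15, 16:45–18:30.
Alice free within 10:00–18:30: 10:00–12:45, 13:00–16:15, 16:45–18:30.
Maya ∩ Yolanda: 10:00–11:00, 11:30–11:45, 12:45–15:15, 15:45–16:15.
Maya ∩ Yolanda ∩ Mina: 10:00–11:00, 11:30–11:45, 14:30–14:45.
Maya ∩ Yolanda ∩ Mina ∩ Alice: 10:00–11:00, 11:30–11:45, 14:30–14:45.
Windows ≥ 15 min: 10:00–11:00, 11:30–11:45, 14:30–14:45.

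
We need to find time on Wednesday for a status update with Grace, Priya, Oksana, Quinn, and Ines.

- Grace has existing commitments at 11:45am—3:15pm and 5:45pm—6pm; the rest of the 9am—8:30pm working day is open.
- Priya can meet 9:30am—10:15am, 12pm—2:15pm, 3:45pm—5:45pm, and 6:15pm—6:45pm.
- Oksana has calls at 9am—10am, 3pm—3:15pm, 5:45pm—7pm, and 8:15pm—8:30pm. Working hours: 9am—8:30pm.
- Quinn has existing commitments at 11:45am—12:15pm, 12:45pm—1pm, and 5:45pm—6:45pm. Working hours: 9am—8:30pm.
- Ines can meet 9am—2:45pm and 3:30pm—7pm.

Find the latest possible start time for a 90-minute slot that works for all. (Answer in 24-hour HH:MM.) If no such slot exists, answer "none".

16:15

Grace free within 09:00–20:30: 09:00–11:45, 15:15–17:45, 18:00–20:30.
Oksana free within 09:00–20:30: 10:00–15:00, 15:15–17:45, 19:00–20:15.
Quinn free within 09:00–20:30: 09:00–11:45, 12:15–12:45, 13:00–17:45, 18:45–20:30.
Grace ∩ Priya: 09:30–10:15, 15:45–17:45, 18:15–18:45.
Grace ∩ Priya ∩ Oksana: 10:00–10:15, 15:45–17:45.
Grace ∩ Priya ∩ Oksana ∩ Quinn: 10:00–10:15, 15:45–17:45.
Grace ∩ Priya ∩ Oksana ∩ Quinn ∩ Ines: 10:00–10:15, 15:45–17:45.
Windows ≥ 90 min: 15:45–17:45.
Latest start in the last window 15:45–17:45 is 17:45 − 90 min = 16:15.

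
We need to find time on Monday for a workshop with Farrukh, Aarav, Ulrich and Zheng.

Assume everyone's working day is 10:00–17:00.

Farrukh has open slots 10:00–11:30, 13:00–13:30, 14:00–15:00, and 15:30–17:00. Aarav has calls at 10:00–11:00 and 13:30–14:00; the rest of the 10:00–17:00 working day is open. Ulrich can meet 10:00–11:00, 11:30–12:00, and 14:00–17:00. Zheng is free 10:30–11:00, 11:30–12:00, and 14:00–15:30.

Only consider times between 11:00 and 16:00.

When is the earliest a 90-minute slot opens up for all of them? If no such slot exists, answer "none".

none

Aarav free within 10:00–17:00: 11:00–13:30, 14:00–17:00.
Farrukh ∩ Aarav: 11:00–11:30, 13:00–13:30, 14:00–15:00, 15:30–17:00.
Farrukh ∩ Aarav ∩ Ulrich: 14:00–15:00, 15:30–17:00.
Farrukh ∩ Aarav ∩ Ulrich ∩ Zheng: 14:00–15:00.
Restricted to 11:00–16:00: 14:00–15:00.
Windows ≥ 90 min: (none).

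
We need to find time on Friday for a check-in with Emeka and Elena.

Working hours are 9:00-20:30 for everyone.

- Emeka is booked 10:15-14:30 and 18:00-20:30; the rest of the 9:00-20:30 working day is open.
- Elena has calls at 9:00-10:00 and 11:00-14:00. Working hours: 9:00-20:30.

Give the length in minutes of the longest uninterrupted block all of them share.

Emeka free within 09:00–20:30: 09:00–10:15, 14:30–18:00.
Elena free within 09:00–20:30: 10:00–11:00, 14:00–20:30.
Emeka ∩ Elena: 10:00–10:15, 14:30–18:00.
Common window lengths: 15, 210 min; longest is 210.

210 minutes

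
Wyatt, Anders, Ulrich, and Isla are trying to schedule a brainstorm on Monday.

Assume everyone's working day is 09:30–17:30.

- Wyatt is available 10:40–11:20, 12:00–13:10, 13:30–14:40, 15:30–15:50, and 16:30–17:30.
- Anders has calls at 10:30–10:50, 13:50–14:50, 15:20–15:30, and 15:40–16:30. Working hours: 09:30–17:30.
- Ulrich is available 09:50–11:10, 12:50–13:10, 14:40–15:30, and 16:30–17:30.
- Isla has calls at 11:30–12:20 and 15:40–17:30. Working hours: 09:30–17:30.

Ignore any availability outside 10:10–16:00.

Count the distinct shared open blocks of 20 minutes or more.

Anders free within 09:30–17:30: 09:30–10:30, 10:50–13:50, 14:50–15:20, 15:30–15:40, 16:30–17:30.
Isla free within 09:30–17:30: 09:30–11:30, 12:20–15:40.
Wyatt ∩ Anders: 10:50–11:20, 12:00–13:10, 13:30–13:50, 15:30–15:40, 16:30–17:30.
Wyatt ∩ Anders ∩ Ulrich: 10:50–11:10, 12:50–13:10, 16:30–17:30.
Wyatt ∩ Anders ∩ Ulrich ∩ Isla: 10:50–11:10, 12:50–13:10.
Restricted to 10:10–16:00: 10:50–11:10, 12:50–13:10.
Windows ≥ 20 min: 10:50–11:10, 12:50–13:10.
That's 2 windows.

2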